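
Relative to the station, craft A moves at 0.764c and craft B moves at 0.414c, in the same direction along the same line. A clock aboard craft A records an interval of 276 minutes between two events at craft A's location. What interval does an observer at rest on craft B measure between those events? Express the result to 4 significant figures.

321.3 minutes

Transform craft A's velocity into craft B's frame: (0.764 − 0.414)/(1 − 0.764·0.414) = 0.35/0.683704, so the relative speed is 0.51192c.
At |u| = 0.51192c, γ = (1 − 0.262062)^(−1/2) = 1.1641.
Craft A's interval is proper; time dilation gives Δt_B = γΔτ = 1.1641 × 276 minutes = 321.3 minutes.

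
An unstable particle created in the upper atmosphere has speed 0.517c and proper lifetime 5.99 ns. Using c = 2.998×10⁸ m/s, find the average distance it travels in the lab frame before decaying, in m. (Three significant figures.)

Lorentz factor: γ = (1 − 0.267289)^(−1/2) = 1.1682.
Lab-frame lifetime: Δt = γτ = 1.1682 × 5.99 ns = 6.9975 ns.
Distance: d = vΔt = 0.517 × 2.998×10⁸ m/s × 6.9975×10^-9 s = 1.08 m.

1.08 m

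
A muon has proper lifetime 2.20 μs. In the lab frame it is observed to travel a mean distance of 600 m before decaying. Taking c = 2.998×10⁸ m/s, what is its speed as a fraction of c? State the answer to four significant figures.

Let x = d/(cτ) = 600.0 m / (2.998×10⁸ m/s × 2.200×10^-6 s) = 0.9097. Since d = βγcτ, x = βγ = β/√(1−β²).
Solving: β² = x²/(1+x²) = 0.827554/1.827554 = 0.452821, so β = 0.6729.

0.6729c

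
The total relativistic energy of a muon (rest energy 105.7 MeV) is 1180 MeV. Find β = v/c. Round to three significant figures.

0.996

γ = E/(mc²) = 1180/105.7 = 11.164.
β = √(1 − 1/γ²) = √(1 − 0.00802344) = √0.99197656 = 0.996.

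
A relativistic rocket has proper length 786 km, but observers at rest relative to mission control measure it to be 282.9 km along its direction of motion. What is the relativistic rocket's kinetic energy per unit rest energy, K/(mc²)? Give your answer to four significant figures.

1.778

Length contraction gives γ = L₀/L = 786/282.9 = 2.77837.
K/(mc²) = γ − 1 = 2.77837 − 1 = 1.778.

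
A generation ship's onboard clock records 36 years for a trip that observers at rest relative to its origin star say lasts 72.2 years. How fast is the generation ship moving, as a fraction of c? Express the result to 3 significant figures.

γ = Δt/Δτ = 72.2/36 = 2.0056.
β = √(1 − 1/γ²) = √(1 − 0.248606) = √0.751394 = 0.867.

0.867c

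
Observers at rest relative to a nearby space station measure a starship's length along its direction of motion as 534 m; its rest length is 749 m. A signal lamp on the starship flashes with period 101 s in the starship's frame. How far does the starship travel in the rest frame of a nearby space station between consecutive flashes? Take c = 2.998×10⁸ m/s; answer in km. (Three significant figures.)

2.98×10^7 km

Length contraction gives γ = L₀/L = 749/534 = 1.40262.
β = √(1 − 1/γ²) = 0.70121. Lab-frame period = γτ = 1.40262×101 s = 141.66 s. Distance = βc × γτ = 0.70121 × 2.998×10⁸ m/s × 141.66 s = 2.9780×10^10 m = 2.98×10^7 km.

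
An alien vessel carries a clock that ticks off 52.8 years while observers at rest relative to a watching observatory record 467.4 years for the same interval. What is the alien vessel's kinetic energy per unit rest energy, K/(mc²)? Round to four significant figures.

7.852

γ = Δt/Δτ = 467.4/52.8 = 8.85227.
K/(mc²) = γ − 1 = 8.85227 − 1 = 7.852.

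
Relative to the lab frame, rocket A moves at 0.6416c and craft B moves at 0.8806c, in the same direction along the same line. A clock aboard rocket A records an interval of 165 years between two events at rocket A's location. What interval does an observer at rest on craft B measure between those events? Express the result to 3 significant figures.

The velocity of rocket A relative to craft B is (0.6416 − 0.8806)c / (1 − 0.6416×0.8806) = −0.54942c; relative speed 0.54942c.
At |u| = 0.54942c, γ = (1 − 0.301862)^(−1/2) = 1.1968.
The clock on rocket A records proper time, so craft B measures Δt = γΔτ = 1.1968 × 165 = 197 years.

197 years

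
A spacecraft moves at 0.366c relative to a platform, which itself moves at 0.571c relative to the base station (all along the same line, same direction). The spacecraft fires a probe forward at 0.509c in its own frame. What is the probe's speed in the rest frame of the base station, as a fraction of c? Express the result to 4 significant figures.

Apply u = (u'+v)/(1+u'v) twice. Probe in the platform frame: (0.509+0.366)/(1+0.509·0.366) = 0.875/1.186294 = 0.73759c.
That velocity, transformed to the rest frame of the base station: (0.73759+0.571)/(1+0.73759·0.571) = 1.30859/1.42116389 = 0.92079c.

0.9208c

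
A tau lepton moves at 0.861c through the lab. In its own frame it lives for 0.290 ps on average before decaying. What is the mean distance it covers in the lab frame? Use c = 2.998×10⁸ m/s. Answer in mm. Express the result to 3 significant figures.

0.147 mm

With β = 0.861, γ = 1/√(1 − 0.861²) = 1/√0.258679 = 1.9662.
Lab-frame lifetime: Δt = γτ = 1.9662 × 0.290 ps = 0.5702 ps.
Distance: d = vΔt = 0.861 × 2.998×10⁸ m/s × 5.7020×10^-13 s = 1.47×10^-4 m = 0.147 mm.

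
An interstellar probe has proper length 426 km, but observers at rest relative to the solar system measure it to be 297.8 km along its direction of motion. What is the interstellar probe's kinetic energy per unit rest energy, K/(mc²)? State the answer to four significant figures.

0.4305

γ = L₀/L = 426/297.8 = 1.43049.
Since K = (γ−1)mc², K/(mc²) = 1.43049 − 1 = 0.4305.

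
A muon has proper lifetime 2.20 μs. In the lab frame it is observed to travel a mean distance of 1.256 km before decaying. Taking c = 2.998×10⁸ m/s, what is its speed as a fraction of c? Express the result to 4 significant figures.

0.8854c

Let x = d/(cτ) = 1256 m / (2.998×10⁸ m/s × 2.200×10^-6 s) = 1.9043. Since d = βγcτ, x = βγ = β/√(1−β²).
Solving: β² = x²/(1+x²) = 3.62636/4.62636 = 0.783847, so β = 0.8854.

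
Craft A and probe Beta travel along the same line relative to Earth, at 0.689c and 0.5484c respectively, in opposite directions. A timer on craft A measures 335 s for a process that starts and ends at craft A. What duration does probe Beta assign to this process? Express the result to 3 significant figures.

The velocity of craft A relative to probe Beta is (0.689 + 0.5484)c / (1 + 0.689×0.5484) = 0.89807c; relative speed 0.89807c.
At |u| = 0.89807c, γ = (1 − 0.80653)^(−1/2) = 2.2735.
Craft A's interval is proper; time dilation gives Δt_B = γΔτ = 2.2735 × 335 s = 762 s.

762 s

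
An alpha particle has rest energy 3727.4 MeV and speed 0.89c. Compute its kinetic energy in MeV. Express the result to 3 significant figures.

4450 MeV

γ = 1/√(1 − β²) = 1/√(1 − 0.7921) = 1/√0.2079 = 1/0.455961 = 2.1932.
Kinetic energy: K = (γ − 1)mc² = (2.1932 − 1) × 3727.4 MeV = 1.1932 × 3727.4 = 4450 MeV.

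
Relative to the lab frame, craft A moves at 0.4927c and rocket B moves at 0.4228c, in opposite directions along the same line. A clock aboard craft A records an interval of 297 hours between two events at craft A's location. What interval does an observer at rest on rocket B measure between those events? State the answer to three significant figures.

The velocity of craft A relative to rocket B is (0.4927 + 0.4228)c / (1 + 0.4927×0.4228) = 0.75767c; relative speed 0.75767c.
γ for this relative speed: γ = 1/√(1 − 0.574064) = 1.5322.
The clock on craft A records proper time, so rocket B measures Δt = γΔτ = 1.5322 × 297 = 455 hours.

455 hours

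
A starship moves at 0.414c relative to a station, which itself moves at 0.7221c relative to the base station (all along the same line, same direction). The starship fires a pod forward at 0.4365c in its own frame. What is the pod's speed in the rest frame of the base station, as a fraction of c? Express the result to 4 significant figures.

First combine the pod and starship (S''→S'): u₁ = (0.4365 + 0.414)/(1 + 0.4365×0.414) = 0.8505/1.180711 = 0.72033.
Then combine with the station (S'→S): u = (0.72033 + 0.7221)/(1 + 0.72033×0.7221) = 1.44243/1.520150293 = 0.94887.

0.9489c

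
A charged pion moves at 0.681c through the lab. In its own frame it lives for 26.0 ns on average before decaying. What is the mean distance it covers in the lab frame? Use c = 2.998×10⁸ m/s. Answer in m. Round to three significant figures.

7.25 m

Lorentz factor: γ = (1 − 0.463761)^(−1/2) = 1.3656.
Lab-frame lifetime: Δt = γτ = 1.3656 × 26.0 ns = 35.506 ns.
Distance: d = vΔt = 0.681 × 2.998×10⁸ m/s × 3.5506×10^-8 s = 7.25 m.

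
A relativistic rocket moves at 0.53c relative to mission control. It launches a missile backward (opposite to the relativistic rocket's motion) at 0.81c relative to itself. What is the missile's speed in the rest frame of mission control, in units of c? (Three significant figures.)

0.491c

In units of c, u = (u' + v)/(1 + u'v) with u' = −0.81 and v = 0.53.
Numerator: −0.81 + 0.53 = −0.28. Denominator: 1 + (−0.81)(0.53) = 0.5707.
u = −0.28/0.5707 = −0.49063, so the speed is 0.491c.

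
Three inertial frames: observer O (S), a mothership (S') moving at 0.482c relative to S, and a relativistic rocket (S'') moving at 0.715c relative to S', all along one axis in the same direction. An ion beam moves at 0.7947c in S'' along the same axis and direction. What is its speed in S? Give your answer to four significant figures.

Compose velocities in two stages. Stage 1 (into S'): u₁ = (0.7947+0.715)/(1+0.7947×0.715) = 0.96269.
Stage 2 (into S): u = (0.96269+0.482)/(1+0.96269×0.482) = 0.9868, so the speed is 0.9868c.

0.9868c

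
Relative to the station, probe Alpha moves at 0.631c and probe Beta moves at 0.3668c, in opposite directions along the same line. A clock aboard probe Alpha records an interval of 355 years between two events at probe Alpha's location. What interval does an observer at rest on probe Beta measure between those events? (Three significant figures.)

The velocity of probe Alpha relative to probe Beta is (0.631 + 0.3668)c / (1 + 0.631×0.3668) = 0.81026c; relative speed 0.81026c.
At |u| = 0.81026c, γ = (1 − 0.656521)^(−1/2) = 1.7063.
The clock on probe Alpha records proper time, so probe Beta measures Δt = γΔτ = 1.7063 × 355 = 606 years.

606 years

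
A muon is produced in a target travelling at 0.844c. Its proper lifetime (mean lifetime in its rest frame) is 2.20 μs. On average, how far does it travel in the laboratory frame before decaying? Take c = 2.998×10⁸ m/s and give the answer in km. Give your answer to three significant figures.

With β = 0.844, γ = 1/√(1 − 0.844²) = 1/√0.287664 = 1.8645.
Lab-frame lifetime: Δt = γτ = 1.8645 × 2.20 μs = 4.1019 μs.
Distance: d = vΔt = 0.844 × 2.998×10⁸ m/s × 4.1019×10^-6 s = 1040 m = 1.04 km.

1.04 km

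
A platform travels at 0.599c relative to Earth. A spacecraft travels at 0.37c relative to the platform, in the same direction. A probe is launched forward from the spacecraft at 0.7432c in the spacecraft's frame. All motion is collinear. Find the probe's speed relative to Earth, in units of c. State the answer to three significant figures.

0.967c

First combine the probe and spacecraft (S''→S'): u₁ = (0.7432 + 0.37)/(1 + 0.7432×0.37) = 1.1132/1.274984 = 0.87311.
Then combine with the platform (S'→S): u = (0.87311 + 0.599)/(1 + 0.87311×0.599) = 1.47211/1.52299289 = 0.96659.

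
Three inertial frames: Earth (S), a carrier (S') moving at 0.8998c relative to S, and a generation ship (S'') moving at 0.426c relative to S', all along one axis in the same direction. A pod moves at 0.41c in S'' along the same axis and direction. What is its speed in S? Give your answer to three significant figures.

First combine the pod and generation ship (S''→S'): u₁ = (0.41 + 0.426)/(1 + 0.41×0.426) = 0.836/1.17466 = 0.7117.
Then combine with the carrier (S'→S): u = (0.7117 + 0.8998)/(1 + 0.7117×0.8998) = 1.6115/1.64038766 = 0.98239.

0.982c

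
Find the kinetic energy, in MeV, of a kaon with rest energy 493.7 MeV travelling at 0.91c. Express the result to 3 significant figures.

β² = 0.8281, so γ = 1/√0.1719 = 2.4119.
Kinetic energy: K = (γ − 1)mc² = (2.4119 − 1) × 493.7 MeV = 1.4119 × 493.7 = 697 MeV.

697 MeV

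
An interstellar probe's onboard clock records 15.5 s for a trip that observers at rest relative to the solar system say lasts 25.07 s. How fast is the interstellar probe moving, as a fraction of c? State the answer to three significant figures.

γ = Δt/Δτ = 25.07/15.5 = 1.6174.
β = √(1 − 1/γ²) = √(1 − 0.382266) = √0.617734 = 0.786.

0.786c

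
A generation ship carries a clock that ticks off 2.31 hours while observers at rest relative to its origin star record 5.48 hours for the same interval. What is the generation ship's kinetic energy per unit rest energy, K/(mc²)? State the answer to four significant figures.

1.372

From Δt = γΔτ: γ = 5.48/2.31 = 2.37229.
Since K = (γ−1)mc², K/(mc²) = 2.37229 − 1 = 1.372.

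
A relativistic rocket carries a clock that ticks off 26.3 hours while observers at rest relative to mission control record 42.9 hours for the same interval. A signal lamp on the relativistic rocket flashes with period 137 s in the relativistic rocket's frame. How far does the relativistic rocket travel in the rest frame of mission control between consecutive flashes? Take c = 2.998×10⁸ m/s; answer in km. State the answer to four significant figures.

From Δt = γΔτ: γ = 42.9/26.3 = 1.63118.
β = √(1 − 1/γ²) = 0.79004. Lab-frame period = γτ = 1.63118×137 s = 223.47 s. Distance = βc × γτ = 0.79004 × 2.998×10⁸ m/s × 223.47 s = 5.2930×10^10 m = 5.293×10^7 km.

5.293×10^7 km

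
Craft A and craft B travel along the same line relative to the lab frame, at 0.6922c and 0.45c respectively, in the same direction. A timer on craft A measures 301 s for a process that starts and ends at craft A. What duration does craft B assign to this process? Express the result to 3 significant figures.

322 s

Speed of craft A in craft B's frame: u = (v_A − v_B)/(1 − v_A v_B/c²) = (0.6922 − 0.45)/(1 − 0.6922×0.45) = 0.2422/0.68851 = 0.35177; |u| = 0.35177c.
At |u| = 0.35177c, γ = (1 − 0.123742)^(−1/2) = 1.0683.
Craft A's interval is proper; time dilation gives Δt_B = γΔτ = 1.0683 × 301 s = 322 s.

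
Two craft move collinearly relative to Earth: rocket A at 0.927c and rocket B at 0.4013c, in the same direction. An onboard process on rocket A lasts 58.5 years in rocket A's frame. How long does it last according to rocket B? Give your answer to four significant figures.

Transform rocket A's velocity into rocket B's frame: (0.927 − 0.4013)/(1 − 0.927·0.4013) = 0.5257/0.6279949, so the relative speed is 0.83711c.
γ for this relative speed: γ = 1/√(1 − 0.700753) = 1.828.
Rocket A's interval is proper; time dilation gives Δt_B = γΔτ = 1.828 × 58.5 years = 106.9 years.

106.9 years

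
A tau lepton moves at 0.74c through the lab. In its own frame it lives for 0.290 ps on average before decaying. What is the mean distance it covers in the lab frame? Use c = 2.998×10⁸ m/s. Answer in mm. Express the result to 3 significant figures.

0.0957 mm

γ = 1/√(1 − β²) = 1/√(1 − 0.5476) = 1/√0.4524 = 1/0.672607 = 1.4868.
Lab-frame lifetime: Δt = γτ = 1.4868 × 0.290 ps = 0.43117 ps.
Distance: d = vΔt = 0.74 × 2.998×10⁸ m/s × 4.3117×10^-13 s = 9.57×10^-5 m = 0.0957 mm.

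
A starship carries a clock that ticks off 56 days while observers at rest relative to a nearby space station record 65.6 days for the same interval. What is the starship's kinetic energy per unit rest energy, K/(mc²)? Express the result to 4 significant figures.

The time-dilation ratio gives γ = 65.6/56 = 1.17143.
Since K = (γ−1)mc², K/(mc²) = 1.17143 − 1 = 0.1714.

0.1714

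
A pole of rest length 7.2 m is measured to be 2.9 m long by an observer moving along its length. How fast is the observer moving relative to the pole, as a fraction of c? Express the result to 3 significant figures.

0.915c

Length contraction gives γ = L₀/L = 7.2/2.9 = 2.4828.
β = √(1 − 1/γ²) = √0.837775 = 0.915.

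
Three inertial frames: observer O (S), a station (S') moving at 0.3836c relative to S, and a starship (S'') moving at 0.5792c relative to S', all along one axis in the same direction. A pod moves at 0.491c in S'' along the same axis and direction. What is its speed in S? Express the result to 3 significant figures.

0.922c

Compose velocities in two stages. Stage 1 (into S'): u₁ = (0.491+0.5792)/(1+0.491×0.5792) = 0.83324.
Stage 2 (into S): u = (0.83324+0.3836)/(1+0.83324×0.3836) = 0.92211, so the speed is 0.922c.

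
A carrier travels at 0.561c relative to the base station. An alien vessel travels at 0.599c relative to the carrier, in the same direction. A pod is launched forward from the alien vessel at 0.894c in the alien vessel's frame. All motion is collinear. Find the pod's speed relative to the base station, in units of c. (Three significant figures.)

Apply u = (u'+v)/(1+u'v) twice. Pod in the carrier frame: (0.894+0.599)/(1+0.894·0.599) = 1.493/1.535506 = 0.97232c.
That velocity, transformed to the rest frame of the base station: (0.97232+0.561)/(1+0.97232·0.561) = 1.53332/1.54547152 = 0.99214c.

0.992c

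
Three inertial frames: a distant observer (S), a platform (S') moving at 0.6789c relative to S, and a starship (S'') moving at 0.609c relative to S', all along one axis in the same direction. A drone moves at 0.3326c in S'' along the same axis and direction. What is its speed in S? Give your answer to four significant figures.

0.9545c

First combine the drone and starship (S''→S'): u₁ = (0.3326 + 0.609)/(1 + 0.3326×0.609) = 0.9416/1.2025534 = 0.783.
Then combine with the platform (S'→S): u = (0.783 + 0.6789)/(1 + 0.783×0.6789) = 1.4619/1.5315787 = 0.95451.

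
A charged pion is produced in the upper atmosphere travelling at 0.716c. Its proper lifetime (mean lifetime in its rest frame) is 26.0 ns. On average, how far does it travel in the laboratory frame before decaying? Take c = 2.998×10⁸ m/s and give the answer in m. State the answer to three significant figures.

7.99 m

With β = 0.716, γ = 1/√(1 − 0.716²) = 1/√0.487344 = 1.4325.
Lab-frame lifetime: Δt = γτ = 1.4325 × 26.0 ns = 37.245 ns.
Distance: d = vΔt = 0.716 × 2.998×10⁸ m/s × 3.7245×10^-8 s = 7.99 m.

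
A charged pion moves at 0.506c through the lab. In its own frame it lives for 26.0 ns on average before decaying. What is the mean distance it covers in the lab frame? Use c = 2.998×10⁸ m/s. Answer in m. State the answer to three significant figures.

4.57 m

Lorentz factor: γ = (1 − 0.256036)^(−1/2) = 1.1594.
Lab-frame lifetime: Δt = γτ = 1.1594 × 26.0 ns = 30.144 ns.
Distance: d = vΔt = 0.506 × 2.998×10⁸ m/s × 3.0144×10^-8 s = 4.57 m.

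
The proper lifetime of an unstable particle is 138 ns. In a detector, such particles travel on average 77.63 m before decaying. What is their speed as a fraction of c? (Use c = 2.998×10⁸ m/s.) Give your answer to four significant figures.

0.8825c

Lab distance = (lab lifetime)·v = γτ·βc, so βγ = d/(cτ) = 77.63/(2.998×10⁸ × 1.380×10^-7) = 1.8764.
With βγ = 1.8764: γ² = 1 + (βγ)² = 4.52088, and β = (βγ)/γ = 1.8764/2.12624 = 0.8825.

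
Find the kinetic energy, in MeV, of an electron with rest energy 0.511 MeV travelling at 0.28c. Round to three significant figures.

γ = 1/√(1 − β²) = 1/√(1 − 0.0784) = 1/√0.9216 = 1/0.96 = 1.041667.
Kinetic energy: K = (γ − 1)mc² = (1.041667 − 1) × 0.511 MeV = 0.041667 × 0.511 = 0.0213 MeV.

0.0213 MeV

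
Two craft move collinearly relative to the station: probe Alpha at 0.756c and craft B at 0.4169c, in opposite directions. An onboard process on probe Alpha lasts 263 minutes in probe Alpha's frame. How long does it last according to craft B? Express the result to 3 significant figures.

581 minutes

The velocity of probe Alpha relative to craft B is (0.756 + 0.4169)c / (1 + 0.756×0.4169) = 0.89182c; relative speed 0.89182c.
At |u| = 0.89182c, γ = (1 − 0.795343)^(−1/2) = 2.2105.
Probe Alpha's interval is proper; time dilation gives Δt_B = γΔτ = 2.2105 × 263 minutes = 581 minutes.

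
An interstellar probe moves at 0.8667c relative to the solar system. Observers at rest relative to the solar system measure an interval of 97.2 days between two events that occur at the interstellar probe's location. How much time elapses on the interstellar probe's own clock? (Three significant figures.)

48.5 days

γ = 1/√(1 − β²) = 1/√(1 − 0.75116889) = 1/√0.24883111 = 1/0.49883 = 2.0047.
The interstellar probe's clock runs slow as seen from the solar system, so Δτ = Δt/γ = 97.2/2.0047 = 48.5 days.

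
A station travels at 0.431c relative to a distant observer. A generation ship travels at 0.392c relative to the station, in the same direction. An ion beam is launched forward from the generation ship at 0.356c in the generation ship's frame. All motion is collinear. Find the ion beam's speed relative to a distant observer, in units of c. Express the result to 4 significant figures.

0.8476c

Apply u = (u'+v)/(1+u'v) twice. Ion beam in the station frame: (0.356+0.392)/(1+0.356·0.392) = 0.748/1.139552 = 0.6564c.
That velocity, transformed to the rest frame of a distant observer: (0.6564+0.431)/(1+0.6564·0.431) = 1.0874/1.2829084 = 0.84761c.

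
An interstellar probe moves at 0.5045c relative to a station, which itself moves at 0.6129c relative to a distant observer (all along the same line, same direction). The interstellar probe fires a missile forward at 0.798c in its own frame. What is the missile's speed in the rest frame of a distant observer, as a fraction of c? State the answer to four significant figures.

Apply u = (u'+v)/(1+u'v) twice. Missile in the station frame: (0.798+0.5045)/(1+0.798·0.5045) = 1.3025/1.402591 = 0.92864c.
That velocity, transformed to the rest frame of a distant observer: (0.92864+0.6129)/(1+0.92864·0.6129) = 1.54154/1.569163456 = 0.9824c.

0.9824c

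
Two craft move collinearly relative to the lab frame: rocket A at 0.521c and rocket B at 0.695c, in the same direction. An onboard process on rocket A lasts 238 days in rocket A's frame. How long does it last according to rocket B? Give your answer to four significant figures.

247.4 days

Transform rocket A's velocity into rocket B's frame: (0.521 − 0.695)/(1 − 0.521·0.695) = −0.174/0.637905, so the relative speed is 0.27277c.
γ for this relative speed: γ = 1/√(1 − 0.0744035) = 1.0394.
The clock on rocket A records proper time, so rocket B measures Δt = γΔτ = 1.0394 × 238 = 247.4 days.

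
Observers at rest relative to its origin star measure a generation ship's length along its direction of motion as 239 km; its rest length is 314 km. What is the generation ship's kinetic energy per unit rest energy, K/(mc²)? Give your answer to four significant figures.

Length contraction gives γ = L₀/L = 314/239 = 1.31381.
Since K = (γ−1)mc², K/(mc²) = 1.31381 − 1 = 0.3138.

0.3138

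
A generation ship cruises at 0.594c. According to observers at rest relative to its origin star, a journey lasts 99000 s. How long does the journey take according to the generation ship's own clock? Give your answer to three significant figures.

γ = 1/√(1 − β²) = 1/√(1 − 0.352836) = 1/√0.647164 = 1/0.804465 = 1.2431.
The moving clock records proper time: Δτ = Δt/γ = 99000/1.2431 = 79600 s.

79600 s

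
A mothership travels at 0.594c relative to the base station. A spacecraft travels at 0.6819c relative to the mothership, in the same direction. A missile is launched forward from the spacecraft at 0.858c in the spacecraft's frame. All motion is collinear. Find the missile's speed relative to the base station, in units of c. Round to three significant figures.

0.993c

Apply u = (u'+v)/(1+u'v) twice. Missile in the mothership frame: (0.858+0.6819)/(1+0.858·0.6819) = 1.5399/1.5850702 = 0.9715c.
That velocity, transformed to the rest frame of the base station: (0.9715+0.594)/(1+0.9715·0.594) = 1.5655/1.577071 = 0.99266c.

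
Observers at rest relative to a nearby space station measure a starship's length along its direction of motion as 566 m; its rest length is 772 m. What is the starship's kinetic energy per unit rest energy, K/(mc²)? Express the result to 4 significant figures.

0.3640

From L = L₀/γ: γ = 772/566 = 1.36396.
K/(mc²) = γ − 1 = 1.36396 − 1 = 0.3640.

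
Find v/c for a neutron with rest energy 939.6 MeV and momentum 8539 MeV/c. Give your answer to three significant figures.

0.994

pc/(mc²) = 8539/939.6 = 9.0879 = βγ = β/√(1−β²).
So β² = x²/(1 + x²) with x = 9.0879: x² = 82.5899, β² = 82.5899/83.5899 = 0.988037, β = 0.994.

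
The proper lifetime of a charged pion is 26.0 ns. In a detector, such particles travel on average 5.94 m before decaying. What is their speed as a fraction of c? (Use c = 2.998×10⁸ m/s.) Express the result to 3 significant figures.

Let x = d/(cτ) = 5.940 m / (2.998×10⁸ m/s × 2.600×10^-8 s) = 0.76205. Since d = βγcτ, x = βγ = β/√(1−β²).
Solving: β² = x²/(1+x²) = 0.58072/1.58072 = 0.367377, so β = 0.606.

0.606c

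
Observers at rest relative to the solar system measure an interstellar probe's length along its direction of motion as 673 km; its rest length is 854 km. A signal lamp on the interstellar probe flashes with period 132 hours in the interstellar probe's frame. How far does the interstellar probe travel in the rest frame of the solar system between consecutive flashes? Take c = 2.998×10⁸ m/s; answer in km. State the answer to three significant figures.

1.11×10^11 km

γ = L₀/L = 854/673 = 1.26895.
β = √(1 − 1/γ²) = 0.61561. Lab-frame period = γτ = 1.26895×132 hours = 167.5 hours. Distance = βc × γτ = 0.61561 × 2.998×10⁸ m/s × 603000 s = 1.1129×10^14 m = 1.11×10^11 km.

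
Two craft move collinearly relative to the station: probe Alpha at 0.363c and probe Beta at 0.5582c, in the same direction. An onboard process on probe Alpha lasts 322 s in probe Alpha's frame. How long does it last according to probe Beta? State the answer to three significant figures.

The velocity of probe Alpha relative to probe Beta is (0.363 − 0.5582)c / (1 − 0.363×0.5582) = −0.2448c; relative speed 0.2448c.
γ for this relative speed: γ = 1/√(1 − 0.059927) = 1.0314.
Probe Alpha's interval is proper; time dilation gives Δt_B = γΔτ = 1.0314 × 322 s = 332 s.

332 s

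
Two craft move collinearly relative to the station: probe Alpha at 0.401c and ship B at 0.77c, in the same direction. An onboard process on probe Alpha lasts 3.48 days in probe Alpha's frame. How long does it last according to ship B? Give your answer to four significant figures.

4.115 days

Speed of probe Alpha in ship B's frame: u = (v_A − v_B)/(1 − v_A v_B/c²) = (0.401 − 0.77)/(1 − 0.401×0.77) = −0.369/0.69123 = −0.53383; |u| = 0.53383c.
γ for this relative speed: γ = 1/√(1 − 0.284974) = 1.1826.
Probe Alpha's interval is proper; time dilation gives Δt_B = γΔτ = 1.1826 × 3.48 days = 4.115 days.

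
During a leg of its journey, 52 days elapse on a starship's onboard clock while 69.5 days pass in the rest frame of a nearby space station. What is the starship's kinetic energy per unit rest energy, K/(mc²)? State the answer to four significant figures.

From Δt = γΔτ: γ = 69.5/52 = 1.33654.
K/(mc²) = γ − 1 = 1.33654 − 1 = 0.3365.

0.3365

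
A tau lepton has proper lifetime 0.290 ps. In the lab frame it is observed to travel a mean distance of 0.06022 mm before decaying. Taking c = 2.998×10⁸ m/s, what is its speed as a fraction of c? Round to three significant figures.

0.569c

Let x = d/(cτ) = 6.022×10^-5 m / (2.998×10⁸ m/s × 2.900×10^-13 s) = 0.69265. Since d = βγcτ, x = βγ = β/√(1−β²).
Solving: β² = x²/(1+x²) = 0.479764/1.479764 = 0.324217, so β = 0.569.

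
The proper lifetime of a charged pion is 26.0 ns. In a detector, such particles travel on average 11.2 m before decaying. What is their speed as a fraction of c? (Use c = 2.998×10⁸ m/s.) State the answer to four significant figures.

0.8208c

Lab distance = (lab lifetime)·v = γτ·βc, so βγ = d/(cτ) = 11.20/(2.998×10⁸ × 2.600×10^-8) = 1.4369.
With βγ = 1.4369: γ² = 1 + (βγ)² = 3.06468, and β = (βγ)/γ = 1.4369/1.75062 = 0.8208.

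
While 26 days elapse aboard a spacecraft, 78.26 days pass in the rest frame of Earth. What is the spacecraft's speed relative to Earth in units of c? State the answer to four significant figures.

0.9432c

γ = Δt/Δτ = 78.26/26 = 3.01.
β = √(1 − 1/γ²) = √(1 − 0.110374) = √0.889626 = 0.9432.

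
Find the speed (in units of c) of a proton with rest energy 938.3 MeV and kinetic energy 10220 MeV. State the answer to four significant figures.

γ = 1 + K/(mc²) = 1 + 10220/938.3 = 11.892.
β = √(1 − 1/γ²) = √(1 − 0.00707115) = √0.99292885 = 0.9965.

0.9965c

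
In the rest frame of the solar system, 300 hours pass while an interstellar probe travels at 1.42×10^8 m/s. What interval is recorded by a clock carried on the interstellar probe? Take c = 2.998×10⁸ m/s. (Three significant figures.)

264 hours

β = v/c = (1.42×10^8 m/s)/(2.998×10⁸ m/s) = 0.473649.
β² = 0.2243434, so γ = 1/√0.7756566 = 1.1354.
The interstellar probe's clock runs slow as seen from the solar system, so Δτ = Δt/γ = 300/1.1354 = 264 hours.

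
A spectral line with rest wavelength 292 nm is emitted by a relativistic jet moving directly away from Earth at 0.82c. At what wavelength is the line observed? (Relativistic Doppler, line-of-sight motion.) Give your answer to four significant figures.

928.5 nm

Relativistic Doppler for wavelength: λ_obs = λ_src · √((1+β)/(1−β)).
With β = 0.82: factor = √(1.82/0.18) = 3.1798.
λ_obs = 292 × 3.1798 = 928.5 nm.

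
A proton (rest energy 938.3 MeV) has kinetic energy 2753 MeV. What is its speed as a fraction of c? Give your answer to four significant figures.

γ = 1 + K/(mc²) = 1 + 2753/938.3 = 3.934.
β = √(1 − 1/γ²) = √(1 − 0.0646147) = √0.9353853 = 0.9672.

0.9672c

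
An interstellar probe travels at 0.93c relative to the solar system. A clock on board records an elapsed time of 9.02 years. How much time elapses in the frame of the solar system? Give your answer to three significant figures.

γ = 1/√(1 − β²) = 1/√(1 − 0.8649) = 1/√0.1351 = 1/0.36756 = 2.7206.
The onboard clock measures proper time, so the interval in the rest frame of the solar system is dilated: Δt = γ·Δτ = 2.7206 × 9.02 years = 24.5 years.

24.5 years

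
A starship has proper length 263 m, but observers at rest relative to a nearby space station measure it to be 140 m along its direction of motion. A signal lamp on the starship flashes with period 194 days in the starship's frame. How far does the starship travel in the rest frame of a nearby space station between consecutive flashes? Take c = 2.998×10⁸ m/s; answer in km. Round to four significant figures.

Length contraction gives γ = L₀/L = 263/140 = 1.87857.
β = √(1 − 1/γ²) = 0.84654. Lab-frame period = γτ = 1.87857×194 days = 364.44 days. Distance = βc × γτ = 0.84654 × 2.998×10⁸ m/s × 31487616 s = 7.9913×10^15 m = 7.991×10^12 km.

7.991×10^12 km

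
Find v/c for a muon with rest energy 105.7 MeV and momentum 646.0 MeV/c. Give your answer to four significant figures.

0.9869

pc/(mc²) = 646.0/105.7 = 6.1116 = βγ = β/√(1−β²).
So β² = x²/(1 + x²) with x = 6.1116: x² = 37.3517, β² = 37.3517/38.3517 = 0.973926, β = 0.9869.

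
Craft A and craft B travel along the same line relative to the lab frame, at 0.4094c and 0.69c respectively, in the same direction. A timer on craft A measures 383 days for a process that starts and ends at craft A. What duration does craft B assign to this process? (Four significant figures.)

416.1 days

The velocity of craft A relative to craft B is (0.4094 − 0.69)c / (1 − 0.4094×0.69) = −0.39107c; relative speed 0.39107c.
At |u| = 0.39107c, γ = (1 − 0.152936)^(−1/2) = 1.0865.
The clock on craft A records proper time, so craft B measures Δt = γΔτ = 1.0865 × 383 = 416.1 days.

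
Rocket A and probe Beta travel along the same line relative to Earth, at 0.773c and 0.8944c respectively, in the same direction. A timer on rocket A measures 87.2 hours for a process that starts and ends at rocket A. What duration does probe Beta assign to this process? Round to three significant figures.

94.8 hours

Speed of rocket A in probe Beta's frame: u = (v_A − v_B)/(1 − v_A v_B/c²) = (0.773 − 0.8944)/(1 − 0.773×0.8944) = −0.1214/0.3086288 = −0.39335; |u| = 0.39335c.
At |u| = 0.39335c, γ = (1 − 0.154724)^(−1/2) = 1.0877.
The clock on rocket A records proper time, so probe Beta measures Δt = γΔτ = 1.0877 × 87.2 = 94.8 hours.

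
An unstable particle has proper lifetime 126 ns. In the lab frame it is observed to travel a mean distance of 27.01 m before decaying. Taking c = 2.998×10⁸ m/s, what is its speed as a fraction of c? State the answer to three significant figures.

Let x = d/(cτ) = 27.01 m / (2.998×10⁸ m/s × 1.260×10^-7 s) = 0.71503. Since d = βγcτ, x = βγ = β/√(1−β²).
Solving: β² = x²/(1+x²) = 0.511268/1.511268 = 0.338304, so β = 0.582.

0.582c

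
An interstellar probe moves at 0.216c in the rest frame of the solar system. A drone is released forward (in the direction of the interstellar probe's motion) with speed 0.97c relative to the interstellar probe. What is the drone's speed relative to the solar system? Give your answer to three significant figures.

In units of c, u = (u' + v)/(1 + u'v) with u' = 0.97 and v = 0.216.
Numerator: 0.97 + 0.216 = 1.186. Denominator: 1 + (0.97)(0.216) = 1.20952.
u = 1.186/1.20952 = 0.98055, so the speed is 0.981c.

0.981c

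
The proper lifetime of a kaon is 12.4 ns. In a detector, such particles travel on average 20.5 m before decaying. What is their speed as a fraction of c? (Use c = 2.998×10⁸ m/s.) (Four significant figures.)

Let x = d/(cτ) = 20.50 m / (2.998×10⁸ m/s × 1.240×10^-8 s) = 5.5144. Since d = βγcτ, x = βγ = β/√(1−β²).
Solving: β² = x²/(1+x²) = 30.4086/31.4086 = 0.968162, so β = 0.9840.

0.9840c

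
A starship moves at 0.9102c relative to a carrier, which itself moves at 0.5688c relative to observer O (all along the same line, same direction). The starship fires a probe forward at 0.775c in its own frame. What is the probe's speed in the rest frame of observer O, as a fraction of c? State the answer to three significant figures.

0.997c

Compose velocities in two stages. Stage 1 (into S'): u₁ = (0.775+0.9102)/(1+0.775×0.9102) = 0.98815.
Stage 2 (into S): u = (0.98815+0.5688)/(1+0.98815×0.5688) = 0.99673, so the speed is 0.997c.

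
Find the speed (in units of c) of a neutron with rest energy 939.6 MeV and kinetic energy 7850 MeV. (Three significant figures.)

0.994c

K = (γ−1)mc², so γ = 1 + 7850/939.6 = 9.3546.
Then v/c = √(1 − γ⁻²) = √(1 − 0.0114275) = √0.9885725 = 0.994.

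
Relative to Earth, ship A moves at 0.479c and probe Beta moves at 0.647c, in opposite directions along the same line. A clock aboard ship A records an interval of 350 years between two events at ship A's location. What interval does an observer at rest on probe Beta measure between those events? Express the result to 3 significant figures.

Speed of ship A in probe Beta's frame: u = (v_A + v_B)/(1 + v_A v_B/c²) = (0.479 + 0.647)/(1 + 0.479×0.647) = 1.126/1.309913 = 0.8596; |u| = 0.8596c.
At |u| = 0.8596c, γ = (1 − 0.738912)^(−1/2) = 1.9571.
The clock on ship A records proper time, so probe Beta measures Δt = γΔτ = 1.9571 × 350 = 685 years.

685 years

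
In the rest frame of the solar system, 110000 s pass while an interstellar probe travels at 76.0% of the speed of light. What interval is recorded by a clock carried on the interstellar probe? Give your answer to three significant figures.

71500 s

With β = 0.76, γ = 1/√(1 − 0.76²) = 1/√0.4224 = 1.5386.
The interstellar probe's clock runs slow as seen from the solar system, so Δτ = Δt/γ = 110000/1.5386 = 71500 s.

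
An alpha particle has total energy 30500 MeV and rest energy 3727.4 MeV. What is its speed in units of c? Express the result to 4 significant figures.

0.9925c

Total energy E = γmc² gives γ = 30500/3727.4 = 8.1826.
Hence β = √(1 − 1/γ²) = √(1 − 0.0149354) = √0.9850646 = 0.9925.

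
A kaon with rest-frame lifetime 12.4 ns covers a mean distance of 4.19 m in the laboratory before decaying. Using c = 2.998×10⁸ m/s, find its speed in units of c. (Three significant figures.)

0.748c

Lab distance = (lab lifetime)·v = γτ·βc, so βγ = d/(cτ) = 4.190/(2.998×10⁸ × 1.240×10^-8) = 1.1271.
With βγ = 1.1271: γ² = 1 + (βγ)² = 2.27035, and β = (βγ)/γ = 1.1271/1.50677 = 0.748.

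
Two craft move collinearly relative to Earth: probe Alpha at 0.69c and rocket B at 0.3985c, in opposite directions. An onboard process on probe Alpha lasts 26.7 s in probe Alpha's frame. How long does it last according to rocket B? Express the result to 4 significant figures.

Speed of probe Alpha in rocket B's frame: u = (v_A + v_B)/(1 + v_A v_B/c²) = (0.69 + 0.3985)/(1 + 0.69×0.3985) = 1.0885/1.274965 = 0.85375; |u| = 0.85375c.
γ for this relative speed: γ = 1/√(1 − 0.728889) = 1.9206.
Probe Alpha's interval is proper; time dilation gives Δt_B = γΔτ = 1.9206 × 26.7 s = 51.28 s.

51.28 s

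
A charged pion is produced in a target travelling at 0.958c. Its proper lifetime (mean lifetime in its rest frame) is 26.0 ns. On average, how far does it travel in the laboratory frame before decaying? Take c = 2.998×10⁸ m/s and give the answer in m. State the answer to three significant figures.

With β = 0.958, γ = 1/√(1 − 0.958²) = 1/√0.082236 = 3.4871.
Lab-frame lifetime: Δt = γτ = 3.4871 × 26.0 ns = 90.665 ns.
Distance: d = vΔt = 0.958 × 2.998×10⁸ m/s × 9.0665×10^-8 s = 26.0 m.

26.0 m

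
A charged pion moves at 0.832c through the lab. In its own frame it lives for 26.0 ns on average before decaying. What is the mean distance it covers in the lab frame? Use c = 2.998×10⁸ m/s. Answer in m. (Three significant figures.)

11.7 m

With β = 0.832, γ = 1/√(1 − 0.832²) = 1/√0.307776 = 1.8025.
Lab-frame lifetime: Δt = γτ = 1.8025 × 26.0 ns = 46.865 ns.
Distance: d = vΔt = 0.832 × 2.998×10⁸ m/s × 4.6865×10^-8 s = 11.7 m.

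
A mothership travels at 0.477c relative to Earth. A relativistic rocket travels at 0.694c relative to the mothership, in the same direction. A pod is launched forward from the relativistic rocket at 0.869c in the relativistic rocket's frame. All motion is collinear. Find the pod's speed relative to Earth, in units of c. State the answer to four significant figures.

First combine the pod and relativistic rocket (S''→S'): u₁ = (0.869 + 0.694)/(1 + 0.869×0.694) = 1.563/1.603086 = 0.97499.
Then combine with the mothership (S'→S): u = (0.97499 + 0.477)/(1 + 0.97499×0.477) = 1.45199/1.46507023 = 0.99107.

0.9911c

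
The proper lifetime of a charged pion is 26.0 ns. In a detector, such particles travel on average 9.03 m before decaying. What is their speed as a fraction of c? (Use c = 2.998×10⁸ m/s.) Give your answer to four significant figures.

0.7570c

Lab distance = (lab lifetime)·v = γτ·βc, so βγ = d/(cτ) = 9.030/(2.998×10⁸ × 2.600×10^-8) = 1.1585.
With βγ = 1.1585: γ² = 1 + (βγ)² = 2.34212, and β = (βγ)/γ = 1.1585/1.5304 = 0.7570.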